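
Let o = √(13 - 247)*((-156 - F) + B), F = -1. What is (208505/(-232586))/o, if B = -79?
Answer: -208505*I*√26/4245159672 ≈ -0.00025044*I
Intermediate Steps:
o = -702*I*√26 (o = √(13 - 247)*((-156 - 1*(-1)) - 79) = √(-234)*((-156 + 1) - 79) = (3*I*√26)*(-155 - 79) = (3*I*√26)*(-234) = -702*I*√26 ≈ -3579.5*I)
(208505/(-232586))/o = (208505/(-232586))/((-702*I*√26)) = (208505*(-1/232586))*(I*√26/18252) = -208505*I*√26/4245159672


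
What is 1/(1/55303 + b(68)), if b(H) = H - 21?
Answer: 55303/2599242 ≈ 0.021277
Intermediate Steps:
b(H) = -21 + H
1/(1/55303 + b(68)) = 1/(1/55303 + (-21 + 68)) = 1/(1/55303 + 47) = 1/(2599242/55303) = 55303/2599242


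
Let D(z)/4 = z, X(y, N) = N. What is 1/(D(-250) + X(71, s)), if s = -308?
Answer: -1/1308 ≈ -0.00076453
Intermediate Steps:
D(z) = 4*z
1/(D(-250) + X(71, s)) = 1/(4*(-250) - 308) = 1/(-1000 - 308) = 1/(-1308) = -1/1308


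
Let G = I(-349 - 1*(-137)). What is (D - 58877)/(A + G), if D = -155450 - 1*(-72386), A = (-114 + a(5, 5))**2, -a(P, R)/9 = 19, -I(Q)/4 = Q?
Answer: -141941/82073 ≈ -1.7294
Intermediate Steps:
I(Q) = -4*Q
a(P, R) = -171 (a(P, R) = -9*19 = -171)
G = 848 (G = -4*(-349 - 1*(-137)) = -4*(-349 + 137) = -4*(-212) = 848)
A = 81225 (A = (-114 - 171)**2 = (-285)**2 = 81225)
D = -83064 (D = -155450 + 72386 = -83064)
(D - 58877)/(A + G) = (-83064 - 58877)/(81225 + 848) = -141941/82073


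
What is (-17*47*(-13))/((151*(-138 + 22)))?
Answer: -10387/17516 ≈ -0.59300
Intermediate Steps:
(-17*47*(-13))/((151*(-138 + 22))) = (-799*(-13))/((151*(-116))) = 10387/(-17516) = 10387*(-1/17516) = -10387/17516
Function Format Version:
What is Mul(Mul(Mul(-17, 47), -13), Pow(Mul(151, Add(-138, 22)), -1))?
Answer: Rational(-10387, 17516) ≈ -0.59300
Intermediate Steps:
Mul(Mul(Mul(-17, 47), -13), Pow(Mul(151, Add(-138, 22)), -1)) = Mul(Mul(-799, -13), Pow(Mul(151, -116), -1)) = Mul(10387, Pow(-17516, -1)) = Mul(10387, Rational(-1, 17516)) = Rational(-10387, 17516)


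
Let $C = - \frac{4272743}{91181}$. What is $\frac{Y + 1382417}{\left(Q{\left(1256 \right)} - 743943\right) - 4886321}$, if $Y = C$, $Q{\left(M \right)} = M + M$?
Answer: $- \frac{63022945867}{256572027556} \approx -0.24563$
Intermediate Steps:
$Q{\left(M \right)} = 2 M$
$C = - \frac{4272743}{91181}$ ($C = \left(-4272743\right) \frac{1}{91181} = - \frac{4272743}{91181} \approx -46.86$)
$Y = - \frac{4272743}{91181} \approx -46.86$
$\frac{Y + 1382417}{\left(Q{\left(1256 \right)} - 743943\right) - 4886321} = \frac{- \frac{4272743}{91181} + 1382417}{\left(2 \cdot 1256 - 743943\right) - 4886321} = \frac{126045891734}{91181 \left(\left(2512 - 743943\right) - 4886321\right)} = \frac{126045891734}{91181 \left(-741431 - 4886321\right)} = \frac{126045891734}{91181 \left(-5627752\right)} = \frac{126045891734}{91181} \left(- \frac{1}{5627752}\right) = - \frac{63022945867}{256572027556}$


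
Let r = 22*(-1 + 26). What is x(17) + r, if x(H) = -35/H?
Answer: 9315/17 ≈ 547.94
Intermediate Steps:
r = 550 (r = 22*25 = 550)
x(17) + r = -35/17 + 550 = 9315/17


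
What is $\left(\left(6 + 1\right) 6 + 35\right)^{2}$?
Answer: $5929$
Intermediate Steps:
$\left(\left(6 + 1\right) 6 + 35\right)^{2} = \left(7 \cdot 6 + 35\right)^{2} = \left(42 + 35\right)^{2} = 77^{2} = 5929$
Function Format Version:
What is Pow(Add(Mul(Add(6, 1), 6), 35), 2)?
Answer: 5929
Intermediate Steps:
Pow(Add(Mul(Add(6, 1), 6), 35), 2) = Pow(Add(Mul(7, 6), 35), 2) = Pow(Add(42, 35), 2) = Pow(77, 2) = 5929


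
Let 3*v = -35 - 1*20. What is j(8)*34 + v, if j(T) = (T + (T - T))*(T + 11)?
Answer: 15449/3 ≈ 5149.7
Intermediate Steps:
j(T) = T*(11 + T) (j(T) = (T + 0)*(11 + T) = T*(11 + T))
v = -55/3 (v = (-35 - 1*20)/3 = (-35 - 20)/3 = (⅓)*(-55) = -55/3 ≈ -18.333)
j(8)*34 + v = (8*(11 + 8))*34 - 55/3 = (8*19)*34 - 55/3 = 152*34 - 55/3 = 5168 - 55/3 = 15449/3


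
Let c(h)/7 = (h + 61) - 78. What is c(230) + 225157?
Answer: 226648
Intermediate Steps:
c(h) = -119 + 7*h (c(h) = 7*((h + 61) - 78) = 7*((61 + h) - 78) = 7*(-17 + h) = -119 + 7*h)
c(230) + 225157 = (-119 + 7*230) + 225157 = (-119 + 1610) + 225157 = 1491 + 225157 = 226648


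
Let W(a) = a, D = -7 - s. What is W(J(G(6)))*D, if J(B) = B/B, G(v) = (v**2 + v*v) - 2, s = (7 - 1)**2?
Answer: -43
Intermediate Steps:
s = 36 (s = 6**2 = 36)
G(v) = -2 + 2*v**2 (G(v) = (v**2 + v**2) - 2 = 2*v**2 - 2 = -2 + 2*v**2)
D = -43 (D = -7 - 1*36 = -7 - 36 = -43)
J(B) = 1
W(J(G(6)))*D = 1*(-43) = -43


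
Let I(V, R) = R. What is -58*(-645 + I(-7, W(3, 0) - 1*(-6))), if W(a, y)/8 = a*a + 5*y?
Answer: 32886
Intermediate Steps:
W(a, y) = 8*a² + 40*y (W(a, y) = 8*(a*a + 5*y) = 8*(a² + 5*y) = 8*a² + 40*y)
-58*(-645 + I(-7, W(3, 0) - 1*(-6))) = -58*(-645 + ((8*3² + 40*0) - 1*(-6))) = -58*(-645 + ((8*9 + 0) + 6)) = -58*(-645 + ((72 + 0) + 6)) = -58*(-645 + (72 + 6)) = -58*(-645 + 78) = -58*(-567) = 32886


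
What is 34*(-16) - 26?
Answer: -570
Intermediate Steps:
34*(-16) - 26 = -544 - 26 = -570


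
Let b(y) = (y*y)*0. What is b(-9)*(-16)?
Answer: 0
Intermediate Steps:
b(y) = 0 (b(y) = y²*0 = 0)
b(-9)*(-16) = 0*(-16) = 0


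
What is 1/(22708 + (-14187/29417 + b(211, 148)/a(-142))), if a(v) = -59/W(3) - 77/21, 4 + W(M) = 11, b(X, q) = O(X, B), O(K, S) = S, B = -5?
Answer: 7471918/169671799231 ≈ 4.4037e-5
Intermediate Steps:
b(X, q) = -5
W(M) = 7 (W(M) = -4 + 11 = 7)
a(v) = -254/21 (a(v) = -59/7 - 77/21 = -59*⅐ - 77*1/21 = -59/7 - 11/3 = -254/21)
1/(22708 + (-14187/29417 + b(211, 148)/a(-142))) = 1/(22708 + (-14187/29417 - 5/(-254/21))) = 1/(22708 + (-14187*1/29417 - 5*(-21/254))) = 1/(22708 + (-14187/29417 + 105/254)) = 1/(22708 - 514713/7471918) = 1/(169671799231/7471918) = 7471918/169671799231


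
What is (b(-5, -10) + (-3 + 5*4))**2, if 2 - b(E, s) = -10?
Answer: 841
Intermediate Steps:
b(E, s) = 12 (b(E, s) = 2 - 1*(-10) = 2 + 10 = 12)
(b(-5, -10) + (-3 + 5*4))**2 = (12 + (-3 + 5*4))**2 = (12 + (-3 + 20))**2 = (12 + 17)**2 = 29**2 = 841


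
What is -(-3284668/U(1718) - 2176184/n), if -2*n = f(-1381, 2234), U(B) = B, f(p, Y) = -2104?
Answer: 899269356/225917 ≈ 3980.5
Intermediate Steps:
n = 1052 (n = -½*(-2104) = 1052)
-(-3284668/U(1718) - 2176184/n) = -(-3284668/1718 - 2176184/1052) = -(-3284668*1/1718 - 2176184*1/1052) = -(-1642334/859 - 544046/263) = -1*(-899269356/225917) = 899269356/225917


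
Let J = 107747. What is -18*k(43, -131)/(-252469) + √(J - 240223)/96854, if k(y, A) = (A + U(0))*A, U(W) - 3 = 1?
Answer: 299466/252469 + I*√33119/48427 ≈ 1.1861 + 0.0037579*I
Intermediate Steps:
U(W) = 4 (U(W) = 3 + 1 = 4)
k(y, A) = A*(4 + A) (k(y, A) = (A + 4)*A = (4 + A)*A = A*(4 + A))
-18*k(43, -131)/(-252469) + √(J - 240223)/96854 = -(-2358)*(4 - 131)/(-252469) + √(107747 - 240223)/96854 = -(-2358)*(-127)*(-1/252469) + √(-132476)*(1/96854) = -18*16637*(-1/252469) + (2*I*√33119)*(1/96854) = -299466*(-1/252469) + I*√33119/48427 = 299466/252469 + I*√33119/48427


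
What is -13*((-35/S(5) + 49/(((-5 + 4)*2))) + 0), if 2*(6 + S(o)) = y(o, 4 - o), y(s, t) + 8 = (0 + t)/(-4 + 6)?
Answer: 22477/82 ≈ 274.11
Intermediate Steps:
y(s, t) = -8 + t/2 (y(s, t) = -8 + (0 + t)/(-4 + 6) = -8 + t/2)
S(o) = -9 - o/4 (S(o) = -6 + (-8 + (4 - o)/2)/2 = -6 + (-8 + (2 - o/2))/2 = -6 + (-6 - o/2)/2 = -6 + (-3 - o/4) = -9 - o/4)
-13*((-35/S(5) + 49/(((-5 + 4)*2))) + 0) = -13*((-35/(-9 - 1/4*5) + 49/(((-5 + 4)*2))) + 0) = -13*((-35/(-9 - 5/4) + 49/((-1*2))) + 0) = -13*((-35/(-41/4) + 49/(-2)) + 0) = -13*((-35*(-4/41) + 49*(-1/2)) + 0) = -13*((140/41 - 49/2) + 0) = -13*(-1729/82 + 0) = -13*(-1729/82) = 22477/82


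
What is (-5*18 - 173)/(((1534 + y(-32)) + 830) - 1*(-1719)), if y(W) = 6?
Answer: -263/4089 ≈ -0.064319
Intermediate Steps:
(-5*18 - 173)/(((1534 + y(-32)) + 830) - 1*(-1719)) = (-5*18 - 173)/(((1534 + 6) + 830) - 1*(-1719)) = (-90 - 173)/((1540 + 830) + 1719) = -263/(2370 + 1719) = -263/4089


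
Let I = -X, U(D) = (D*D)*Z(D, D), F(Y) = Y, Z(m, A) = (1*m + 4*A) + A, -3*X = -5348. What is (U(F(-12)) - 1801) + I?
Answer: -41855/3 ≈ -13952.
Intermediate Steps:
X = 5348/3 (X = -⅓*(-5348) = 5348/3 ≈ 1782.7)
Z(m, A) = m + 5*A (Z(m, A) = (m + 4*A) + A = m + 5*A)
U(D) = 6*D³ (U(D) = (D*D)*(D + 5*D) = D²*(6*D) = 6*D³)
I = -5348/3 (I = -1*5348/3 = -5348/3 ≈ -1782.7)
(U(F(-12)) - 1801) + I = (6*(-12)³ - 1801) - 5348/3 = (6*(-1728) - 1801) - 5348/3 = (-10368 - 1801) - 5348/3 = -12169 - 5348/3 = -41855/3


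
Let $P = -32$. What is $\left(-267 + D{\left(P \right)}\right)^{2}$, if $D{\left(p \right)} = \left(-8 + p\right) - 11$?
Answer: $101124$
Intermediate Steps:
$D{\left(p \right)} = -19 + p$
$\left(-267 + D{\left(P \right)}\right)^{2} = \left(-267 - 51\right)^{2} = \left(-318\right)^{2} = 101124$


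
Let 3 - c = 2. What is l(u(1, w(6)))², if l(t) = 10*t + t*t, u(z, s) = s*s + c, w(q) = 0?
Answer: 121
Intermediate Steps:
c = 1 (c = 3 - 1*2 = 3 - 2 = 1)
u(z, s) = 1 + s² (u(z, s) = s*s + 1 = s² + 1 = 1 + s²)
l(t) = t² + 10*t (l(t) = 10*t + t² = t² + 10*t)
l(u(1, w(6)))² = ((1 + 0²)*(10 + (1 + 0²)))² = ((1 + 0)*(10 + (1 + 0)))² = (1*(10 + 1))² = (1*11)² = 11² = 121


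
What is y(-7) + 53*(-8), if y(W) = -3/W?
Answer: -2965/7 ≈ -423.57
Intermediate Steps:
y(-7) + 53*(-8) = -3/(-7) + 53*(-8) = -3*(-⅐) - 424 = 3/7 - 424 = -2965/7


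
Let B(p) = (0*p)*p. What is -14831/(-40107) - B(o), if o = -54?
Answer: 14831/40107 ≈ 0.36979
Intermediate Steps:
B(p) = 0 (B(p) = 0*p = 0)
-14831/(-40107) - B(o) = -14831/(-40107) - 1*0 = -14831*(-1/40107) + 0 = 14831/40107 + 0 = 14831/40107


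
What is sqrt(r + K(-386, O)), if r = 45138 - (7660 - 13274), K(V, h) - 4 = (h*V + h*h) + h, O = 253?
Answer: 4*sqrt(1085) ≈ 131.76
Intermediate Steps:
K(V, h) = 4 + h + h**2 + V*h (K(V, h) = 4 + ((h*V + h*h) + h) = 4 + ((V*h + h**2) + h) = 4 + ((h**2 + V*h) + h) = 4 + (h + h**2 + V*h) = 4 + h + h**2 + V*h)
r = 50752 (r = 45138 - 1*(-5614) = 45138 + 5614 = 50752)
sqrt(r + K(-386, O)) = sqrt(50752 + (4 + 253 + 253**2 - 386*253)) = sqrt(50752 + (4 + 253 + 64009 - 97658)) = sqrt(50752 - 33392) = sqrt(17360) = 4*sqrt(1085)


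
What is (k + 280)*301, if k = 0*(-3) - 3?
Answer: 83377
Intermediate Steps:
k = -3 (k = 0 - 3 = -3)
(k + 280)*301 = (-3 + 280)*301 = 277*301 = 83377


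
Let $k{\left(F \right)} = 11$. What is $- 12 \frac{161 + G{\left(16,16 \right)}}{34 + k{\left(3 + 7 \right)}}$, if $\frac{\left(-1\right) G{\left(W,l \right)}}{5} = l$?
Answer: $- \frac{108}{5} \approx -21.6$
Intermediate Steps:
$G{\left(W,l \right)} = - 5 l$
$- 12 \frac{161 + G{\left(16,16 \right)}}{34 + k{\left(3 + 7 \right)}} = - 12 \frac{161 - 80}{34 + 11} = - 12 \frac{161 - 80}{45} = - 12 \cdot 81 \cdot \frac{1}{45} = \left(-12\right) \frac{9}{5} = - \frac{108}{5}$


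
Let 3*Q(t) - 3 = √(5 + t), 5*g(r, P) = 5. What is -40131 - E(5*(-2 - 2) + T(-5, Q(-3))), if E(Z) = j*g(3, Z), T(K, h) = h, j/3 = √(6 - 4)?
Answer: -40131 - 3*√2 ≈ -40135.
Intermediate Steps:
g(r, P) = 1 (g(r, P) = (⅕)*5 = 1)
j = 3*√2 (j = 3*√(6 - 4) = 3*√2 ≈ 4.2426)
Q(t) = 1 + √(5 + t)/3
E(Z) = 3*√2 (E(Z) = (3*√2)*1 = 3*√2)
-40131 - E(5*(-2 - 2) + T(-5, Q(-3))) = -40131 - 3*√2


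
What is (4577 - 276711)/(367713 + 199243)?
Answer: -136067/283478 ≈ -0.47999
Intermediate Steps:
(4577 - 276711)/(367713 + 199243) = -272134/566956 = -272134*1/566956 = -136067/283478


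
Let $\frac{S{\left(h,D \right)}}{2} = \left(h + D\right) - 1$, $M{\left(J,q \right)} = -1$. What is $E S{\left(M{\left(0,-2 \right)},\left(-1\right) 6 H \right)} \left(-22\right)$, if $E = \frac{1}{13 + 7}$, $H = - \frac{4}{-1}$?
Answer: $\frac{286}{5} \approx 57.2$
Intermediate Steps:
$H = 4$ ($H = \left(-4\right) \left(-1\right) = 4$)
$S{\left(h,D \right)} = -2 + 2 D + 2 h$ ($S{\left(h,D \right)} = 2 \left(\left(h + D\right) - 1\right) = 2 \left(\left(D + h\right) - 1\right) = 2 \left(-1 + D + h\right) = -2 + 2 D + 2 h$)
$E = \frac{1}{20} \approx 0.05$
$E S{\left(M{\left(0,-2 \right)},\left(-1\right) 6 H \right)} \left(-22\right) = \frac{-2 + 2 \left(-1\right) 6 \cdot 4 + 2 \left(-1\right)}{20} \left(-22\right) = \frac{-2 + 2 \left(\left(-6\right) 4\right) - 2}{20} \left(-22\right) = \frac{-2 + 2 \left(-24\right) - 2}{20} \left(-22\right) = \frac{-2 - 48 - 2}{20} \left(-22\right) = \frac{1}{20} \left(-52\right) \left(-22\right) = \left(- \frac{13}{5}\right) \left(-22\right) = \frac{286}{5}$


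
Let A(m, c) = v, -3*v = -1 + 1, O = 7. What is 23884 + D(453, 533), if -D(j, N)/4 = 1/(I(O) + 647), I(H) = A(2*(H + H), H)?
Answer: 15452944/647 ≈ 23884.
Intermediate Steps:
v = 0 (v = -(-1 + 1)/3 = -⅓*0 = 0)
A(m, c) = 0
I(H) = 0
D(j, N) = -4/647 (D(j, N) = -4/(0 + 647) = -4/647)
23884 + D(453, 533) = 23884 - 4/647 = 15452944/647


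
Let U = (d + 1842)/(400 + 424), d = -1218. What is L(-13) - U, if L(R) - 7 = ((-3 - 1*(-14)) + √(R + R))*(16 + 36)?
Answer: 59559/103 + 52*I*√26 ≈ 578.24 + 265.15*I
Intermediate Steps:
L(R) = 579 + 52*√2*√R (L(R) = 7 + ((-3 - 1*(-14)) + √(R + R))*(16 + 36) = 7 + ((-3 + 14) + √(2*R))*52 = 7 + (11 + √2*√R)*52 = 7 + (572 + 52*√2*√R) = 579 + 52*√2*√R)
U = 78/103 (U = (-1218 + 1842)/(400 + 424) = 624/824 = 624*(1/824) = 78/103 ≈ 0.75728)
L(-13) - U = (579 + 52*√2*√(-13)) - 1*78/103 = (579 + 52*√2*(I*√13)) - 78/103 = (579 + 52*I*√26) - 78/103 = 59559/103 + 52*I*√26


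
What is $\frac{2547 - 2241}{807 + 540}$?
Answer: $\frac{102}{449} \approx 0.22717$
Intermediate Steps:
$\frac{2547 - 2241}{807 + 540} = \frac{306}{1347} = 306 \cdot \frac{1}{1347} = \frac{102}{449}$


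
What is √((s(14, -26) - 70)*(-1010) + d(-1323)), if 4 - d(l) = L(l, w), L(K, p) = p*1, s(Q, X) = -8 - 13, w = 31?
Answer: √91883 ≈ 303.12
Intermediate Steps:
s(Q, X) = -21
L(K, p) = p
d(l) = -27 (d(l) = 4 - 1*31 = 4 - 31 = -27)
√((s(14, -26) - 70)*(-1010) + d(-1323)) = √((-21 - 70)*(-1010) - 27) = √(-91*(-1010) - 27) = √(91910 - 27) = √91883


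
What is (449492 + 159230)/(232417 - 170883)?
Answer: 304361/30767 ≈ 9.8925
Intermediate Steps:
(449492 + 159230)/(232417 - 170883) = 608722/61534 = 608722*(1/61534) = 304361/30767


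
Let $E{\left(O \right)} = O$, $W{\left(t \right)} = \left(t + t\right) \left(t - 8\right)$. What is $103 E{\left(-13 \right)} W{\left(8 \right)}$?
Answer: $0$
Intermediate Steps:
$W{\left(t \right)} = 2 t \left(-8 + t\right)$
$103 E{\left(-13 \right)} W{\left(8 \right)} = 103 \left(-13\right) 2 \cdot 8 \left(-8 + 8\right) = - 1339 \cdot 2 \cdot 8 \cdot 0 = \left(-1339\right) 0 = 0$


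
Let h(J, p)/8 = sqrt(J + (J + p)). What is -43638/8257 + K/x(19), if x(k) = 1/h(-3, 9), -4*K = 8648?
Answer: -43638/8257 - 17296*sqrt(3) ≈ -29963.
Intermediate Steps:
K = -2162 (K = -1/4*8648 = -2162)
h(J, p) = 8*sqrt(p + 2*J) (h(J, p) = 8*sqrt(J + (J + p)) = 8*sqrt(p + 2*J))
x(k) = sqrt(3)/24 (x(k) = 1/(8*sqrt(9 + 2*(-3))) = 1/(8*sqrt(9 - 6)) = 1/(8*sqrt(3)) = sqrt(3)/24)
-43638/8257 + K/x(19) = -43638/8257 - 2162*8*sqrt(3) = -43638*1/8257 - 17296*sqrt(3) = -43638/8257 - 17296*sqrt(3)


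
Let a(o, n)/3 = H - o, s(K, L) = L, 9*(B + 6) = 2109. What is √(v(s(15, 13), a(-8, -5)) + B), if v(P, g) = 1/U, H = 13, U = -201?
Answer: √1024966/67 ≈ 15.111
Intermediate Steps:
B = 685/3 (B = -6 + (⅑)*2109 = -6 + 703/3 = 685/3 ≈ 228.33)
a(o, n) = 39 - 3*o (a(o, n) = 3*(13 - o) = 39 - 3*o)
v(P, g) = -1/201 (v(P, g) = 1/(-201) = -1/201)
√(v(s(15, 13), a(-8, -5)) + B) = √(-1/201 + 685/3) = √(15298/67) = √1024966/67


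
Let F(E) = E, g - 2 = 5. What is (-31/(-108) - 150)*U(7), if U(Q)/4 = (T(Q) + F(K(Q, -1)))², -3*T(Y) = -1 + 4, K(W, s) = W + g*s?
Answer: -16169/27 ≈ -598.85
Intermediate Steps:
g = 7 (g = 2 + 5 = 7)
K(W, s) = W + 7*s
T(Y) = -1 (T(Y) = -(-1 + 4)/3 = -⅓*3 = -1)
U(Q) = 4*(-8 + Q)² (U(Q) = 4*(-1 + (Q + 7*(-1)))² = 4*(-1 + (Q - 7))² = 4*(-1 + (-7 + Q))² = 4*(-8 + Q)²)
(-31/(-108) - 150)*U(7) = (-31/(-108) - 150)*(4*(-8 + 7)²) = (-31*(-1/108) - 150)*(4*(-1)²) = (31/108 - 150)*(4*1) = -16169/108*4 = -16169/27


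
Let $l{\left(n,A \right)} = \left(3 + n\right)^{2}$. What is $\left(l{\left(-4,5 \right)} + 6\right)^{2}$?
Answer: $49$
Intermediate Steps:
$\left(l{\left(-4,5 \right)} + 6\right)^{2} = \left(\left(3 - 4\right)^{2} + 6\right)^{2} = \left(\left(-1\right)^{2} + 6\right)^{2} = \left(1 + 6\right)^{2} = 7^{2} = 49$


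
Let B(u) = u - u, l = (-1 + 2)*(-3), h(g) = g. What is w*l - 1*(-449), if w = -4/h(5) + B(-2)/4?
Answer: 2257/5 ≈ 451.40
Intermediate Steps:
l = -3 (l = 1*(-3) = -3)
B(u) = 0
w = -⅘ (w = -4/5 + 0/4 = -4*⅕ + 0*(¼) = -⅘ + 0 = -⅘ ≈ -0.80000)
w*l - 1*(-449) = -⅘*(-3) - 1*(-449) = 12/5 + 449 = 2257/5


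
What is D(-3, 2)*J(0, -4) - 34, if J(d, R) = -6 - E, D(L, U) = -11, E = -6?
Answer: -34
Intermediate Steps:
J(d, R) = 0 (J(d, R) = -6 - 1*(-6) = -6 + 6 = 0)
D(-3, 2)*J(0, -4) - 34 = -11*0 - 34 = 0 - 34 = -34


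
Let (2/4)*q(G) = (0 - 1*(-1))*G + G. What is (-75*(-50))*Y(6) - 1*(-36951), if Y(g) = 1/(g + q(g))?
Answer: 37076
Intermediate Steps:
q(G) = 4*G (q(G) = 2*((0 - 1*(-1))*G + G) = 2*((0 + 1)*G + G) = 2*(1*G + G) = 2*(G + G) = 2*(2*G) = 4*G)
Y(g) = 1/(5*g) (Y(g) = 1/(g + 4*g) = 1/(5*g))
(-75*(-50))*Y(6) - 1*(-36951) = (-75*(-50))*((⅕)/6) - 1*(-36951) = 3750*((⅕)*(⅙)) + 36951 = 3750*(1/30) + 36951 = 125 + 36951 = 37076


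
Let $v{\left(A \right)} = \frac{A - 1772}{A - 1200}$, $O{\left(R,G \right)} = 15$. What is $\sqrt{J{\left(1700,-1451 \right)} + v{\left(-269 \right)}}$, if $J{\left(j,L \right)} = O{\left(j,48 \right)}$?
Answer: $\frac{2 \sqrt{52319}}{113} \approx 4.0484$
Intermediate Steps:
$J{\left(j,L \right)} = 15$
$v{\left(A \right)} = \frac{-1772 + A}{-1200 + A}$
$\sqrt{J{\left(1700,-1451 \right)} + v{\left(-269 \right)}} = \sqrt{15 + \frac{-1772 - 269}{-1200 - 269}} = \sqrt{15 + \frac{1}{-1469} \left(-2041\right)} = \sqrt{15 - - \frac{157}{113}} = \sqrt{15 + \frac{157}{113}} = \sqrt{\frac{1852}{113}} = \frac{2 \sqrt{52319}}{113}$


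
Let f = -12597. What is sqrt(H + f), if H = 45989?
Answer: 4*sqrt(2087) ≈ 182.73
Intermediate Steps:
sqrt(H + f) = sqrt(45989 - 12597) = sqrt(33392) = 4*sqrt(2087)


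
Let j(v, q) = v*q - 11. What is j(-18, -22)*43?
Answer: 16555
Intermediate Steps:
j(v, q) = -11 + q*v (j(v, q) = q*v - 11 = -11 + q*v)
j(-18, -22)*43 = (-11 - 22*(-18))*43 = (-11 + 396)*43 = 385*43 = 16555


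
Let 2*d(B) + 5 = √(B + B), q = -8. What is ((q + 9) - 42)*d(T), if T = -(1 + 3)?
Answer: 205/2 - 41*I*√2 ≈ 102.5 - 57.983*I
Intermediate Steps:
T = -4 (T = -1*4 = -4)
d(B) = -5/2 + √2*√B/2 (d(B) = -5/2 + √(B + B)/2 = -5/2 + √(2*B)/2 = -5/2 + (√2*√B)/2 = -5/2 + √2*√B/2)
((q + 9) - 42)*d(T) = ((-8 + 9) - 42)*(-5/2 + √2*√(-4)/2) = (1 - 42)*(-5/2 + √2*(2*I)/2) = -41*(-5/2 + I*√2) = 205/2 - 41*I*√2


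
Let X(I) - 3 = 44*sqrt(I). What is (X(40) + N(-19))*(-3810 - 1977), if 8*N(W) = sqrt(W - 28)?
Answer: -17361 - 509256*sqrt(10) - 5787*I*sqrt(47)/8 ≈ -1.6278e+6 - 4959.2*I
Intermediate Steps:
N(W) = sqrt(-28 + W)/8 (N(W) = sqrt(W - 28)/8 = sqrt(-28 + W)/8)
X(I) = 3 + 44*sqrt(I)
(X(40) + N(-19))*(-3810 - 1977) = ((3 + 44*sqrt(40)) + sqrt(-28 - 19)/8)*(-3810 - 1977) = ((3 + 44*(2*sqrt(10))) + sqrt(-47)/8)*(-5787) = ((3 + 88*sqrt(10)) + (I*sqrt(47))/8)*(-5787) = ((3 + 88*sqrt(10)) + I*sqrt(47)/8)*(-5787) = (3 + 88*sqrt(10) + I*sqrt(47)/8)*(-5787) = -17361 - 509256*sqrt(10) - 5787*I*sqrt(47)/8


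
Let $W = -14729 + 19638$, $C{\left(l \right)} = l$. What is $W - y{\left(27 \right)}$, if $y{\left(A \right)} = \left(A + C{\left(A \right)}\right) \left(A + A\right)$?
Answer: $1993$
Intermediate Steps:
$W = 4909$
$y{\left(A \right)} = 4 A^{2}$ ($y{\left(A \right)} = \left(A + A\right) \left(A + A\right) = 2 A 2 A = 4 A^{2}$)
$W - y{\left(27 \right)} = 4909 - 4 \cdot 27^{2} = 4909 - 4 \cdot 729 = 4909 - 2916 = 1993$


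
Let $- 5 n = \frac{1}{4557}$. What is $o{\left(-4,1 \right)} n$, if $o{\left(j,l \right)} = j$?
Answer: $\frac{4}{22785} \approx 0.00017555$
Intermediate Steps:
$n = - \frac{1}{22785}$ ($n = - \frac{1}{5 \cdot 4557} = \left(- \frac{1}{5}\right) \frac{1}{4557} = - \frac{1}{22785} \approx -4.3889 \cdot 10^{-5}$)
$o{\left(-4,1 \right)} n = \left(-4\right) \left(- \frac{1}{22785}\right) = \frac{4}{22785}$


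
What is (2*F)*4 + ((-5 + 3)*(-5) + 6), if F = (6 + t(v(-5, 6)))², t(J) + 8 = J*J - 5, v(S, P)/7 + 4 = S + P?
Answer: 1506864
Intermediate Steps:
v(S, P) = -28 + 7*P + 7*S (v(S, P) = -28 + 7*(S + P) = -28 + 7*(P + S) = -28 + (7*P + 7*S) = -28 + 7*P + 7*S)
t(J) = -13 + J² (t(J) = -8 + (J*J - 5) = -8 + (J² - 5) = -8 + (-5 + J²) = -13 + J²)
F = 188356 (F = (6 + (-13 + (-28 + 7*6 + 7*(-5))²))² = (6 + (-13 + (-28 + 42 - 35)²))² = (6 + (-13 + (-21)²))² = (6 + (-13 + 441))² = (6 + 428)² = 434² = 188356)
(2*F)*4 + ((-5 + 3)*(-5) + 6) = (2*188356)*4 + ((-5 + 3)*(-5) + 6) = 376712*4 + (-2*(-5) + 6) = 1506848 + (10 + 6) = 1506848 + 16 = 1506864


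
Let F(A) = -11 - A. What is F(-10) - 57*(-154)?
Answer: 8777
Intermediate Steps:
F(-10) - 57*(-154) = (-11 - 1*(-10)) - 57*(-154) = (-11 + 10) + 8778 = -1 + 8778 = 8777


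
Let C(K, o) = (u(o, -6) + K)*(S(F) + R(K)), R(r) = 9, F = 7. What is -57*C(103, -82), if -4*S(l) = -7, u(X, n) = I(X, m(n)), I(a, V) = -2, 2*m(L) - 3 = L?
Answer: -247551/4 ≈ -61888.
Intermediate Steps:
m(L) = 3/2 + L/2
u(X, n) = -2
S(l) = 7/4 (S(l) = -1/4*(-7) = 7/4)
C(K, o) = -43/2 + 43*K/4 (C(K, o) = (-2 + K)*(7/4 + 9) = (-2 + K)*(43/4) = -43/2 + 43*K/4)
-57*C(103, -82) = -57*(-43/2 + (43/4)*103) = -57*(-43/2 + 4429/4) = -57*4343/4 = -247551/4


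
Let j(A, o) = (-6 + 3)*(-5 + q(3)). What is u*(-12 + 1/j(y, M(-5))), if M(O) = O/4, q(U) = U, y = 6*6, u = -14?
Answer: 497/3 ≈ 165.67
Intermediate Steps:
y = 36
M(O) = O/4 (M(O) = O*(¼) = O/4)
j(A, o) = 6 (j(A, o) = (-6 + 3)*(-5 + 3) = -3*(-2) = 6)
u*(-12 + 1/j(y, M(-5))) = -14*(-12 + 1/6) = -14*(-12 + ⅙) = -14*(-71/6) = 497/3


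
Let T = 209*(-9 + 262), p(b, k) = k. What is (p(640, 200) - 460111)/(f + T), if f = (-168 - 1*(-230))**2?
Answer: -459911/56721 ≈ -8.1083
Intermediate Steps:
T = 52877 (T = 209*253 = 52877)
f = 3844 (f = (-168 + 230)**2 = 62**2 = 3844)
(p(640, 200) - 460111)/(f + T) = (200 - 460111)/(3844 + 52877) = -459911/56721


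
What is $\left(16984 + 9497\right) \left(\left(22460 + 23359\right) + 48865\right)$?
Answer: $2507327004$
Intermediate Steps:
$\left(16984 + 9497\right) \left(\left(22460 + 23359\right) + 48865\right) = 26481 \left(45819 + 48865\right) = 26481 \cdot 94684 = 2507327004$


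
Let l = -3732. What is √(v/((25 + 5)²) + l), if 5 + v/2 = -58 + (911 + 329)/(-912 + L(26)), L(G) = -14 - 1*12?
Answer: I*√738833303446/14070 ≈ 61.091*I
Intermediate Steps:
L(G) = -26 (L(G) = -14 - 12 = -26)
v = -60334/469 (v = -10 + 2*(-58 + (911 + 329)/(-912 - 26)) = -10 + 2*(-58 + 1240/(-938)) = -10 + 2*(-58 + 1240*(-1/938)) = -10 + 2*(-58 - 620/469) = -10 + 2*(-27822/469) = -10 - 55644/469 = -60334/469 ≈ -128.64)
√(v/((25 + 5)²) + l) = √(-60334/(469*(25 + 5)²) - 3732) = √(-60334/(469*(30²)) - 3732) = √(-60334/469/900 - 3732) = √(-60334/469*1/900 - 3732) = √(-30167/211050 - 3732) = √(-787668767/211050) = I*√738833303446/14070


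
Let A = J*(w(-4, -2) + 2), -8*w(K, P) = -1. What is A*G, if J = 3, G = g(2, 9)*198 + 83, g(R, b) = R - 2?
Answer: 4233/8 ≈ 529.13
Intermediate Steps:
g(R, b) = -2 + R
w(K, P) = 1/8 (w(K, P) = -1/8*(-1) = 1/8)
G = 83 (G = (-2 + 2)*198 + 83 = 0*198 + 83 = 0 + 83 = 83)
A = 51/8 (A = 3*(1/8 + 2) = 3*(17/8) = 51/8 ≈ 6.3750)
A*G = (51/8)*83 = 4233/8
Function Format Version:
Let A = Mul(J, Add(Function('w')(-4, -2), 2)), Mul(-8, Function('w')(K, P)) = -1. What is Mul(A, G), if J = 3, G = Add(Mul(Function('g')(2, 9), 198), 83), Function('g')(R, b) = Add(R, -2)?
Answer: Rational(4233, 8) ≈ 529.13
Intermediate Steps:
Function('g')(R, b) = Add(-2, R)
Function('w')(K, P) = Rational(1, 8) (Function('w')(K, P) = Mul(Rational(-1, 8), -1) = Rational(1, 8))
G = 83 (G = Add(Mul(Add(-2, 2), 198), 83) = Add(Mul(0, 198), 83) = Add(0, 83) = 83)
A = Rational(51, 8) (A = Mul(3, Add(Rational(1, 8), 2)) = Mul(3, Rational(17, 8)) = Rational(51, 8) ≈ 6.3750)
Mul(A, G) = Mul(Rational(51, 8), 83) = Rational(4233, 8)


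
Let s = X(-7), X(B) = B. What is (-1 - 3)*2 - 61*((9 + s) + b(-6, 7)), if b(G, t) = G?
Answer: 236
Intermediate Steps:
s = -7
(-1 - 3)*2 - 61*((9 + s) + b(-6, 7)) = (-1 - 3)*2 - 61*((9 - 7) - 6) = -4*2 - 61*(2 - 6) = -8 - 61*(-4) = -8 + 244 = 236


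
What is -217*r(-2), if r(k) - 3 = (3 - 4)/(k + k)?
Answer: -2821/4 ≈ -705.25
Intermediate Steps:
r(k) = 3 - 1/(2*k) (r(k) = 3 + (3 - 4)/(k + k) = 3 - 1/(2*k))
-217*r(-2) = -217*(3 - ½/(-2)) = -217*(3 - ½*(-½)) = -217*(3 + ¼) = -217*13/4 = -2821/4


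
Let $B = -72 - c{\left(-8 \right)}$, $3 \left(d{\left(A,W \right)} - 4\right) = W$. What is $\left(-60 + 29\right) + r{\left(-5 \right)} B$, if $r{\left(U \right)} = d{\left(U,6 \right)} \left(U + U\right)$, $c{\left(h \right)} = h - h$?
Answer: $4289$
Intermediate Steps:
$d{\left(A,W \right)} = 4 + \frac{W}{3}$
$c{\left(h \right)} = 0$
$r{\left(U \right)} = 12 U$ ($r{\left(U \right)} = \left(4 + \frac{1}{3} \cdot 6\right) \left(U + U\right) = \left(4 + 2\right) 2 U = 6 \cdot 2 U = 12 U$)
$B = -72$ ($B = -72 - 0 = -72 + 0 = -72$)
$\left(-60 + 29\right) + r{\left(-5 \right)} B = \left(-60 + 29\right) + 12 \left(-5\right) \left(-72\right) = -31 - -4320 = -31 + 4320 = 4289$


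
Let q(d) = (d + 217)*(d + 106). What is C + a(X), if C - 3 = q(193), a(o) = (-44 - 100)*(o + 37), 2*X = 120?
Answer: 108625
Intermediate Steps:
X = 60 (X = (½)*120 = 60)
q(d) = (106 + d)*(217 + d) (q(d) = (217 + d)*(106 + d) = (106 + d)*(217 + d))
a(o) = -5328 - 144*o (a(o) = -144*(37 + o) = -5328 - 144*o)
C = 122593 (C = 3 + (23002 + 193² + 323*193) = 3 + (23002 + 37249 + 62339) = 3 + 122590 = 122593)
C + a(X) = 122593 + (-5328 - 144*60) = 122593 + (-5328 - 8640) = 122593 - 13968 = 108625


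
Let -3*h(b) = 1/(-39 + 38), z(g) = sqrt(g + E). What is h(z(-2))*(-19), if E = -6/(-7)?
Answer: -19/3 ≈ -6.3333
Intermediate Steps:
E = 6/7 (E = -6*(-1/7) = 6/7 ≈ 0.85714)
z(g) = sqrt(6/7 + g) (z(g) = sqrt(g + 6/7) = sqrt(6/7 + g))
h(b) = 1/3 (h(b) = -1/(3*(-39 + 38)) = -1/3/(-1) = -1/3*(-1) = 1/3)
h(z(-2))*(-19) = (1/3)*(-19) = -19/3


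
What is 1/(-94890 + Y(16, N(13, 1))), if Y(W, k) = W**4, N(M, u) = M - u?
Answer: -1/29354 ≈ -3.4067e-5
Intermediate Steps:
1/(-94890 + Y(16, N(13, 1))) = 1/(-94890 + 16**4) = 1/(-94890 + 65536) = 1/(-29354) = -1/29354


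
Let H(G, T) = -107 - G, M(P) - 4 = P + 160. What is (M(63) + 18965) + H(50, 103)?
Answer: 19035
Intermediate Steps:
M(P) = 164 + P (M(P) = 4 + (P + 160) = 4 + (160 + P) = 164 + P)
(M(63) + 18965) + H(50, 103) = ((164 + 63) + 18965) + (-107 - 1*50) = (227 + 18965) + (-107 - 50) = 19192 - 157 = 19035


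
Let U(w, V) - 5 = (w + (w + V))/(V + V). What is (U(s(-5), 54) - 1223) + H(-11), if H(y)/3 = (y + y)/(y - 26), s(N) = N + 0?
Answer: -1214593/999 ≈ -1215.8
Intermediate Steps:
s(N) = N
H(y) = 6*y/(-26 + y) (H(y) = 3*((y + y)/(y - 26)) = 3*((2*y)/(-26 + y)) = 3*(2*y/(-26 + y)) = 6*y/(-26 + y))
U(w, V) = 5 + (V + 2*w)/(2*V) (U(w, V) = 5 + (w + (w + V))/(V + V) = 5 + (w + (V + w))/((2*V)) = 5 + (V + 2*w)*(1/(2*V)) = 5 + (V + 2*w)/(2*V))
(U(s(-5), 54) - 1223) + H(-11) = ((11/2 - 5/54) - 1223) + 6*(-11)/(-26 - 11) = ((11/2 - 5*1/54) - 1223) + 6*(-11)/(-37) = ((11/2 - 5/54) - 1223) + 6*(-11)*(-1/37) = (146/27 - 1223) + 66/37 = -32875/27 + 66/37 = -1214593/999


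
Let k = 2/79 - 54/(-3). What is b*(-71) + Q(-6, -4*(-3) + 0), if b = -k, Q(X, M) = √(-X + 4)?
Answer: 101104/79 + √10 ≈ 1283.0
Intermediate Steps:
k = 1424/79 (k = 2*(1/79) - 54*(-⅓) = 2/79 + 18 = 1424/79 ≈ 18.025)
Q(X, M) = √(4 - X)
b = -1424/79 (b = -1*1424/79 = -1424/79 ≈ -18.025)
b*(-71) + Q(-6, -4*(-3) + 0) = -1424/79*(-71) + √(4 - 1*(-6)) = 101104/79 + √(4 + 6) = 101104/79 + √10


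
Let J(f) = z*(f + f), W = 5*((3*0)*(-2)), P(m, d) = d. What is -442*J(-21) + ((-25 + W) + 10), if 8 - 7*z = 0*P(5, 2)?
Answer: 21201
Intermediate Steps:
z = 8/7 (z = 8/7 - 0*2 = 8/7 - ⅐*0 = 8/7 + 0 = 8/7 ≈ 1.1429)
W = 0 (W = 5*(0*(-2)) = 5*0 = 0)
J(f) = 16*f/7 (J(f) = 8*(f + f)/7 = 8*(2*f)/7 = 16*f/7)
-442*J(-21) + ((-25 + W) + 10) = -7072*(-21)/7 + ((-25 + 0) + 10) = -442*(-48) + (-25 + 10) = 21216 - 15 = 21201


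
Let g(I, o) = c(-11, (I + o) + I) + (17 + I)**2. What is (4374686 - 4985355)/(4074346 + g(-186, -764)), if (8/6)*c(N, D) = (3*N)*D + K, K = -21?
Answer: -2442676/16524029 ≈ -0.14783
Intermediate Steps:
c(N, D) = -63/4 + 9*D*N/4 (c(N, D) = 3*((3*N)*D - 21)/4 = 3*(3*D*N - 21)/4 = 3*(-21 + 3*D*N)/4 = -63/4 + 9*D*N/4)
g(I, o) = -63/4 + (17 + I)**2 - 99*I/2 - 99*o/4 (g(I, o) = (-63/4 + (9/4)*((I + o) + I)*(-11)) + (17 + I)**2 = (-63/4 + (9/4)*(o + 2*I)*(-11)) + (17 + I)**2 = (-63/4 + (-99*I/2 - 99*o/4)) + (17 + I)**2 = (-63/4 - 99*I/2 - 99*o/4) + (17 + I)**2 = -63/4 + (17 + I)**2 - 99*I/2 - 99*o/4)
(4374686 - 4985355)/(4074346 + g(-186, -764)) = (4374686 - 4985355)/(4074346 + (1093/4 + (-186)**2 - 99/4*(-764) - 31/2*(-186))) = -610669/(4074346 + (1093/4 + 34596 + 18909 + 2883)) = -610669/(4074346 + 226645/4) = -610669/16524029/4 = -610669*4/16524029 = -2442676/16524029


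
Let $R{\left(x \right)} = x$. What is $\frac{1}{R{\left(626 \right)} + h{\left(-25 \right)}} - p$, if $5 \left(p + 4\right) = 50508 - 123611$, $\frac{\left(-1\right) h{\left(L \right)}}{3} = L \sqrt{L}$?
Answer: $\frac{38938073753}{2662505} - \frac{375 i}{532501} \approx 14625.0 - 0.00070422 i$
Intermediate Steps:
$h{\left(L \right)} = - 3 L^{\frac{3}{2}}$ ($h{\left(L \right)} = - 3 L \sqrt{L} = - 3 L^{\frac{3}{2}}$)
$p = - \frac{73123}{5}$ ($p = -4 + \frac{50508 - 123611}{5} = -4 + \frac{1}{5} \left(-73103\right) = -4 - \frac{73103}{5} = - \frac{73123}{5} \approx -14625.0$)
$\frac{1}{R{\left(626 \right)} + h{\left(-25 \right)}} - p = \frac{1}{626 - 3 \left(-25\right)^{\frac{3}{2}}} - - \frac{73123}{5} = \frac{1}{626 - 3 \left(- 125 i\right)} + \frac{73123}{5} = \frac{1}{626 + 375 i} + \frac{73123}{5} = \frac{626 - 375 i}{532501} + \frac{73123}{5} = \frac{73123}{5} + \frac{626 - 375 i}{532501}$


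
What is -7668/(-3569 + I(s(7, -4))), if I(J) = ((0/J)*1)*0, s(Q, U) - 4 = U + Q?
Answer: 7668/3569 ≈ 2.1485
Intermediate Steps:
s(Q, U) = 4 + Q + U (s(Q, U) = 4 + (U + Q) = 4 + (Q + U) = 4 + Q + U)
I(J) = 0 (I(J) = (0*1)*0 = 0*0 = 0)
-7668/(-3569 + I(s(7, -4))) = -7668/(-3569 + 0) = -7668/(-3569) = -7668*(-1/3569) = 7668/3569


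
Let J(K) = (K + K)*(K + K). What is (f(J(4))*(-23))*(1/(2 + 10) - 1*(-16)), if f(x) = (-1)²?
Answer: -4439/12 ≈ -369.92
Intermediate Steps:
J(K) = 4*K² (J(K) = (2*K)*(2*K) = 4*K²)
f(x) = 1
(f(J(4))*(-23))*(1/(2 + 10) - 1*(-16)) = (1*(-23))*(1/(2 + 10) - 1*(-16)) = -23*(1/12 + 16) = -23*193/12 = -4439/12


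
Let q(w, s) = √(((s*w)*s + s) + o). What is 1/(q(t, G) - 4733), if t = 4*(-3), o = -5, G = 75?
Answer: -4733/22468719 - I*√67430/22468719 ≈ -0.00021065 - 1.1557e-5*I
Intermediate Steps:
t = -12
q(w, s) = √(-5 + s + w*s²) (q(w, s) = √(((s*w)*s + s) - 5) = √((w*s² + s) - 5) = √((s + w*s²) - 5) = √(-5 + s + w*s²))
1/(q(t, G) - 4733) = 1/(√(-5 + 75 - 12*75²) - 4733) = 1/(√(-5 + 75 - 12*5625) - 4733) = 1/(√(-5 + 75 - 67500) - 4733) = 1/(√(-67430) - 4733) = 1/(I*√67430 - 4733) = 1/(-4733 + I*√67430)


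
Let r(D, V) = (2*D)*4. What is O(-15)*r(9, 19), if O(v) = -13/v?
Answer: 312/5 ≈ 62.400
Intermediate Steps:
r(D, V) = 8*D
O(-15)*r(9, 19) = (-13/(-15))*(8*9) = -13*(-1/15)*72 = (13/15)*72 = 312/5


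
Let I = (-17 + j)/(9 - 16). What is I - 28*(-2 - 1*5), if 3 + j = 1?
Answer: 1391/7 ≈ 198.71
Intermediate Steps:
j = -2 (j = -3 + 1 = -2)
I = 19/7 (I = (-17 - 2)/(9 - 16) = -19/(-7) = -19*(-⅐) = 19/7 ≈ 2.7143)
I - 28*(-2 - 1*5) = 19/7 - 28*(-2 - 1*5) = 19/7 - 28*(-2 - 5) = 19/7 - 28*(-7) = 19/7 + 196 = 1391/7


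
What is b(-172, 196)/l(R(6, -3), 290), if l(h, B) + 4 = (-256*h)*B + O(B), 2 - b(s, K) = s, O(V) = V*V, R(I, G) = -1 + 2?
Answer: 87/4928 ≈ 0.017654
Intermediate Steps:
R(I, G) = 1
O(V) = V²
b(s, K) = 2 - s
l(h, B) = -4 + B² - 256*B*h (l(h, B) = -4 + ((-256*h)*B + B²) = -4 + (-256*B*h + B²) = -4 + (B² - 256*B*h) = -4 + B² - 256*B*h)
b(-172, 196)/l(R(6, -3), 290) = (2 - 1*(-172))/(-4 + 290² - 256*290*1) = (2 + 172)/(-4 + 84100 - 74240) = 174/9856 = 174*(1/9856) = 87/4928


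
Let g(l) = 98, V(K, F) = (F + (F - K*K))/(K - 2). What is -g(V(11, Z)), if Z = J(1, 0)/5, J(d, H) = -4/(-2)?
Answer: -98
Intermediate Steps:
J(d, H) = 2 (J(d, H) = -4*(-½) = 2)
Z = ⅖ (Z = 2/5 = 2*(⅕) = ⅖ ≈ 0.40000)
V(K, F) = (-K² + 2*F)/(-2 + K) (V(K, F) = (F + (F - K²))/(-2 + K) = (-K² + 2*F)/(-2 + K))
-g(V(11, Z)) = -1*98 = -98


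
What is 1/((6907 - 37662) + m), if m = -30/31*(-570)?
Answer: -31/936305 ≈ -3.3109e-5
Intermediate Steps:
m = 17100/31 (m = -30*1/31*(-570) = -30/31*(-570) = 17100/31 ≈ 551.61)
1/((6907 - 37662) + m) = 1/((6907 - 37662) + 17100/31) = 1/(-30755 + 17100/31) = 1/(-936305/31) = -31/936305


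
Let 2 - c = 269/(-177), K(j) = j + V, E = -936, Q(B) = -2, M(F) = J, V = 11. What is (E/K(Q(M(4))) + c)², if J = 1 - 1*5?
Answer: 316306225/31329 ≈ 10096.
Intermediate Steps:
J = -4 (J = 1 - 5 = -4)
M(F) = -4
K(j) = 11 + j (K(j) = j + 11 = 11 + j)
c = 623/177 (c = 2 - 269/(-177) = 2 - 269*(-1)/177 = 2 - 1*(-269/177) = 2 + 269/177 = 623/177 ≈ 3.5198)
(E/K(Q(M(4))) + c)² = (-936/(11 - 2) + 623/177)² = (-936/9 + 623/177)² = (-936*⅑ + 623/177)² = (-104 + 623/177)² = (-17785/177)² = 316306225/31329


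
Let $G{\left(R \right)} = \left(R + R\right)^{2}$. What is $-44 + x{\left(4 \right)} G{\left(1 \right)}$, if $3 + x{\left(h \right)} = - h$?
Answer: $-72$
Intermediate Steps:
$G{\left(R \right)} = 4 R^{2}$ ($G{\left(R \right)} = \left(2 R\right)^{2} = 4 R^{2}$)
$x{\left(h \right)} = -3 - h$
$-44 + x{\left(4 \right)} G{\left(1 \right)} = -44 + \left(-3 - 4\right) 4 \cdot 1^{2} = -44 + \left(-3 - 4\right) 4 \cdot 1 = -44 - 28 = -72$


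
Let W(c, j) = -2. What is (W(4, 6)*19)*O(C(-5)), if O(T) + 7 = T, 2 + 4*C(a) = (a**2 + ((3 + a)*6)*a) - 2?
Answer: -1007/2 ≈ -503.50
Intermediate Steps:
C(a) = -1 + a**2/4 + a*(18 + 6*a)/4 (C(a) = -1/2 + ((a**2 + ((3 + a)*6)*a) - 2)/4 = -1/2 + ((a**2 + (18 + 6*a)*a) - 2)/4 = -1/2 + ((a**2 + a*(18 + 6*a)) - 2)/4 = -1/2 + (-2 + a**2 + a*(18 + 6*a))/4 = -1/2 + (-1/2 + a**2/4 + a*(18 + 6*a)/4) = -1 + a**2/4 + a*(18 + 6*a)/4)
O(T) = -7 + T
(W(4, 6)*19)*O(C(-5)) = (-2*19)*(-7 + (-1 + (7/4)*(-5)**2 + (9/2)*(-5))) = -38*(-7 + (-1 + (7/4)*25 - 45/2)) = -38*(-7 + (-1 + 175/4 - 45/2)) = -38*(-7 + 81/4) = -38*53/4 = -1007/2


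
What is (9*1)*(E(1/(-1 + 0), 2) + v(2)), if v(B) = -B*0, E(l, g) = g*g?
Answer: 36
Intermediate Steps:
E(l, g) = g²
v(B) = 0
(9*1)*(E(1/(-1 + 0), 2) + v(2)) = (9*1)*(2² + 0) = 9*(4 + 0) = 9*4 = 36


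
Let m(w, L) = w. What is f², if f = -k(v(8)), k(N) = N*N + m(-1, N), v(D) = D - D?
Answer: 1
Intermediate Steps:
v(D) = 0
k(N) = -1 + N² (k(N) = N*N - 1 = N² - 1 = -1 + N²)
f = 1 (f = -(-1 + 0²) = -(-1 + 0) = -1*(-1) = 1)
f² = 1² = 1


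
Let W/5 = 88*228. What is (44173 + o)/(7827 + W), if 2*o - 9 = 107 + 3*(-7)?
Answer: 1499/3666 ≈ 0.40889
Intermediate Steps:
o = 95/2 (o = 9/2 + (107 + 3*(-7))/2 = 9/2 + (107 - 21)/2 = 9/2 + (1/2)*86 = 9/2 + 43 = 95/2 ≈ 47.500)
W = 100320 (W = 5*(88*228) = 5*20064 = 100320)
(44173 + o)/(7827 + W) = (44173 + 95/2)/(7827 + 100320) = (88441/2)/108147 = (88441/2)*(1/108147) = 1499/3666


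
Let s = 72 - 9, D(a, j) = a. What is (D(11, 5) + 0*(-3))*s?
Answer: 693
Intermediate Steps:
s = 63
(D(11, 5) + 0*(-3))*s = (11 + 0*(-3))*63 = (11 + 0)*63 = 11*63 = 693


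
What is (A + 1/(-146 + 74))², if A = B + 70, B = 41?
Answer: 63856081/5184 ≈ 12318.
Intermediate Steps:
A = 111 (A = 41 + 70 = 111)
(A + 1/(-146 + 74))² = (111 + 1/(-146 + 74))² = (111 + 1/(-72))² = (111 - 1/72)² = (7991/72)² = 63856081/5184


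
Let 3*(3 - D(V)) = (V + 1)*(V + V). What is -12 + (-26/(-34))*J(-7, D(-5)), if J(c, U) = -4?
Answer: -256/17 ≈ -15.059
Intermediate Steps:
D(V) = 3 - 2*V*(1 + V)/3 (D(V) = 3 - (V + 1)*(V + V)/3 = 3 - (1 + V)*2*V/3 = 3 - 2*V*(1 + V)/3)
-12 + (-26/(-34))*J(-7, D(-5)) = -12 - 26/(-34)*(-4) = -12 - 26*(-1/34)*(-4) = -12 + (13/17)*(-4) = -12 - 52/17 = -256/17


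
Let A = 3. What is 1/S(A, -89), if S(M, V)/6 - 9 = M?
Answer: 1/72 ≈ 0.013889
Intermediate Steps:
S(M, V) = 54 + 6*M
1/S(A, -89) = 1/(54 + 6*3) = 1/(54 + 18) = 1/72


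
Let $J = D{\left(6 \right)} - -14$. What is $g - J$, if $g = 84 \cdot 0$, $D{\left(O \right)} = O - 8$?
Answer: $-12$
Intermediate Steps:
$D{\left(O \right)} = -8 + O$
$g = 0$
$J = 12$ ($J = \left(-8 + 6\right) - -14 = -2 + 14 = 12$)
$g - J = 0 - 12 = -12$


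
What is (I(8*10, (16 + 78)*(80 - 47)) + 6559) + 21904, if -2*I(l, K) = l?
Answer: 28423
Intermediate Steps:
I(l, K) = -l/2
(I(8*10, (16 + 78)*(80 - 47)) + 6559) + 21904 = (-4*10 + 6559) + 21904 = (-1/2*80 + 6559) + 21904 = (-40 + 6559) + 21904 = 6519 + 21904 = 28423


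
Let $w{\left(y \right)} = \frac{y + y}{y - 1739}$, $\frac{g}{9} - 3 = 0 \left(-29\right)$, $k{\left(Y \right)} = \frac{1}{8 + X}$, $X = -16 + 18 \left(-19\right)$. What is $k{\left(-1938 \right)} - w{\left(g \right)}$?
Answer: $\frac{4297}{149800} \approx 0.028685$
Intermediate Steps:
$X = -358$ ($X = -16 - 342 = -358$)
$k{\left(Y \right)} = - \frac{1}{350}$ ($k{\left(Y \right)} = \frac{1}{8 - 358} = \frac{1}{-350} = - \frac{1}{350}$)
$g = 27$ ($g = 27 + 9 \cdot 0 \left(-29\right) = 27 + 9 \cdot 0 = 27 + 0 = 27$)
$w{\left(y \right)} = \frac{2 y}{-1739 + y}$
$k{\left(-1938 \right)} - w{\left(g \right)} = - \frac{1}{350} - 2 \cdot 27 \frac{1}{-1739 + 27} = - \frac{1}{350} - 2 \cdot 27 \frac{1}{-1712} = - \frac{1}{350} - 2 \cdot 27 \left(- \frac{1}{1712}\right) = - \frac{1}{350} - - \frac{27}{856} = - \frac{1}{350} + \frac{27}{856} = \frac{4297}{149800}$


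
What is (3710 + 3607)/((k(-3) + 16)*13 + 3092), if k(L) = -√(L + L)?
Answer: 4024350/1815169 + 31707*I*√6/3630338 ≈ 2.2171 + 0.021394*I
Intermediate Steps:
k(L) = -√2*√L (k(L) = -√(2*L) = -√2*√L)
(3710 + 3607)/((k(-3) + 16)*13 + 3092) = (3710 + 3607)/((-√2*√(-3) + 16)*13 + 3092) = 7317/((-√2*I*√3 + 16)*13 + 3092) = 7317/((-I*√6 + 16)*13 + 3092) = 7317/((16 - I*√6)*13 + 3092) = 7317/((208 - 13*I*√6) + 3092) = 7317/(3300 - 13*I*√6)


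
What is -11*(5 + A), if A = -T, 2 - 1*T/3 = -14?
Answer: 473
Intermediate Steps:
T = 48 (T = 6 - 3*(-14) = 6 + 42 = 48)
A = -48 (A = -1*48 = -48)
-11*(5 + A) = -11*(5 - 48) = -11*(-43) = 473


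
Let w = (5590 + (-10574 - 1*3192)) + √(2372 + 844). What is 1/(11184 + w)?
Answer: 188/565303 - √201/2261212 ≈ 0.00032630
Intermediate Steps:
w = -8176 + 4*√201 (w = (5590 + (-10574 - 3192)) + √3216 = (5590 - 13766) + 4*√201 = -8176 + 4*√201 ≈ -8119.3)
1/(11184 + w) = 1/(11184 + (-8176 + 4*√201)) = 1/(3008 + 4*√201)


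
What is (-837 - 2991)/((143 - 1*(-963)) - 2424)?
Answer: 1914/659 ≈ 2.9044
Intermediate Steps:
(-837 - 2991)/((143 - 1*(-963)) - 2424) = -3828/((143 + 963) - 2424) = -3828/(1106 - 2424) = -3828/(-1318) = -3828*(-1/1318) = 1914/659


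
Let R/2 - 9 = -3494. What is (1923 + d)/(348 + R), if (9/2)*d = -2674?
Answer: -11959/59598 ≈ -0.20066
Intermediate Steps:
d = -5348/9 (d = (2/9)*(-2674) = -5348/9 ≈ -594.22)
R = -6970 (R = 18 + 2*(-3494) = 18 - 6988 = -6970)
(1923 + d)/(348 + R) = (1923 - 5348/9)/(348 - 6970) = (11959/9)/(-6622) = (11959/9)*(-1/6622) = -11959/59598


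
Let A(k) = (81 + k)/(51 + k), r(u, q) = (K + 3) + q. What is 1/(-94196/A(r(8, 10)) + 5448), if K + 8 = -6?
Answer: -2/106849 ≈ -1.8718e-5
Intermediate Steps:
K = -14 (K = -8 - 6 = -14)
r(u, q) = -11 + q (r(u, q) = (-14 + 3) + q = -11 + q)
A(k) = (81 + k)/(51 + k)
1/(-94196/A(r(8, 10)) + 5448) = 1/(-94196*(51 + (-11 + 10))/(81 + (-11 + 10)) + 5448) = 1/(-94196*(51 - 1)/(81 - 1) + 5448) = 1/(-94196/(80/50) + 5448) = 1/(-94196/((1/50)*80) + 5448) = 1/(-94196/8/5 + 5448) = 1/(-94196*5/8 + 5448) = 1/(-117745/2 + 5448) = 1/(-106849/2) = -2/106849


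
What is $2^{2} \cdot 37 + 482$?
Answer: $630$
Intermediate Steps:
$2^{2} \cdot 37 + 482 = 4 \cdot 37 + 482 = 148 + 482 = 630$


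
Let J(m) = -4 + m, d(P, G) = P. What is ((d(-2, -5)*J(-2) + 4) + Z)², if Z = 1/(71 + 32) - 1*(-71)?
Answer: 80317444/10609 ≈ 7570.7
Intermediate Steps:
Z = 7314/103 (Z = 1/103 + 71 = 7314/103 ≈ 71.010)
((d(-2, -5)*J(-2) + 4) + Z)² = ((-2*(-4 - 2) + 4) + 7314/103)² = ((-2*(-6) + 4) + 7314/103)² = ((12 + 4) + 7314/103)² = (16 + 7314/103)² = (8962/103)² = 80317444/10609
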